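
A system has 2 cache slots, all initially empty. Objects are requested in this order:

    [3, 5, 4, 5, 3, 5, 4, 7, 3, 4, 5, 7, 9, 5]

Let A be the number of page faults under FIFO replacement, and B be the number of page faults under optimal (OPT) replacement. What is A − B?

4

Under FIFO: F F F . F F F F F F F F F F → 13 faults.
Under OPT: F F F . F . F F . F F . F . → 9 faults.
A − B = 13 − 9 = 4.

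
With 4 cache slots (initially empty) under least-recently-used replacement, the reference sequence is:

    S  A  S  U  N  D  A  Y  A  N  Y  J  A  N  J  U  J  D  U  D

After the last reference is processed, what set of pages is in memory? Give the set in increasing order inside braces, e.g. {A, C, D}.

{D, J, N, U}

S → fault, frames {S}
A → fault, frames {S,A}
S → hit
U → fault, frames {A,S,U}
N → fault, frames {A,S,U,N}
D → fault, evict A, frames {S,U,N,D}
A → fault, evict S, frames {U,N,D,A}
Y → fault, evict U, frames {N,D,A,Y}
A → hit
N → hit
Y → hit
J → fault, evict D, frames {A,N,Y,J}
A → hit
N → hit
J → hit
U → fault, evict Y, frames {A,N,J,U}
J → hit
D → fault, evict A, frames {N,U,J,D}
U → hit
D → hit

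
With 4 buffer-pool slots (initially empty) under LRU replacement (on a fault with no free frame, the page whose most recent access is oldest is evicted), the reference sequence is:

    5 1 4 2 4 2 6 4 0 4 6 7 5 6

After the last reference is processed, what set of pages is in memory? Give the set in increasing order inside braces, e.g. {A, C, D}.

{4, 5, 6, 7}

5 -> fault, frames (5)
1 -> fault, frames (5 1)
4 -> fault, frames (5 1 4)
2 -> fault, frames (5 1 4 2)
4 -> hit
2 -> hit
6 -> fault, evict 5, frames (1 4 2 6)
4 -> hit
0 -> fault, evict 1, frames (2 6 4 0)
4 -> hit
6 -> hit
7 -> fault, evict 2, frames (0 4 6 7)
5 -> fault, evict 0, frames (4 6 7 5)
6 -> hit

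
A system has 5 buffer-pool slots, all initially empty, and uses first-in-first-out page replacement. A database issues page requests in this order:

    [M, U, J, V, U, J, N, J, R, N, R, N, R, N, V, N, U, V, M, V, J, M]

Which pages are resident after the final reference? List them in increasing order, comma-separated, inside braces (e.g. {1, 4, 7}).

M -> fault, frames {M}
U -> fault, frames {M,U}
J -> fault, frames {M,U,J}
V -> fault, frames {M,U,J,V}
U -> hit
J -> hit
N -> fault, frames {M,U,J,V,N}
J -> hit
R -> fault, evict M, frames {U,J,V,N,R}
N -> hit
R -> hit
N -> hit
R -> hit
N -> hit
V -> hit
N -> hit
U -> hit
V -> hit
M -> fault, evict U, frames {J,V,N,R,M}
V -> hit
J -> hit
M -> hit

{J, M, N, R, V}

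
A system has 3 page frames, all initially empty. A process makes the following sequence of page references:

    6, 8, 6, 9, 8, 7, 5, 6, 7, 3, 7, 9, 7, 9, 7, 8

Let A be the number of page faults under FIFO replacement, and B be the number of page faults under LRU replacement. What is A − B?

Under FIFO: F F . F . F F F . F F F . . . F → 10 faults.
Under LRU: F F . F . F F F . F . F . . . F → 9 faults.
A − B = 10 − 9 = 1.

1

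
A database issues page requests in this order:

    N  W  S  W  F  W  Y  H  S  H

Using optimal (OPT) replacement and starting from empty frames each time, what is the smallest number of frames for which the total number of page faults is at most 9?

f=1: 10 faults
f=2: 7 faults
f=3: 6 faults
f=4: 6 faults
f=5: 6 faults
f=6: 6 faults
Smallest f with faults ≤ 9 is 2.

2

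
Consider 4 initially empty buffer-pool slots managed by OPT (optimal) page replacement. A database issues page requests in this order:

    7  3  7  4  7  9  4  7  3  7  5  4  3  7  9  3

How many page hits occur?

7 → miss, frames {7}
3 → miss, frames {7,3}
7 → hit
4 → miss, frames {7,3,4}
7 → hit
9 → miss, frames {7,3,4,9}
4 → hit
7 → hit
3 → hit
7 → hit
5 → miss, evict 9, frames {7,3,4,5}
4 → hit
3 → hit
7 → hit
9 → miss, evict 5, frames {7,3,4,9}
3 → hit
Hits: 10.

10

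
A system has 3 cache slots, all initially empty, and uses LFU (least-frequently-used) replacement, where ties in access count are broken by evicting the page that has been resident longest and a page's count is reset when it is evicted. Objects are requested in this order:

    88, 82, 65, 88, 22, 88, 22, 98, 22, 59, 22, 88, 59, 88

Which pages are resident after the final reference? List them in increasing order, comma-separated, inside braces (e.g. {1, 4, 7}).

{22, 59, 88}

88: miss, frames [88]
82: miss, frames [88, 82]
65: miss, frames [88, 82, 65]
88: hit
22: miss, evict 82, frames [88, 65, 22]
88: hit
22: hit
98: miss, evict 65, frames [88, 22, 98]
22: hit
59: miss, evict 98, frames [88, 22, 59]
22: hit
88: hit
59: hit
88: hit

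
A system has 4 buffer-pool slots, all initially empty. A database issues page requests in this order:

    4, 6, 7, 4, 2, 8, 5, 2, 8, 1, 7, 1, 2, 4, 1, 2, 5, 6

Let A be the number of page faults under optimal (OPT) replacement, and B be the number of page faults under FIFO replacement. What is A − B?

-3

Under OPT: F F F . F F F . . F . . . F . . . F → 9 faults.
Under FIFO: F F F . F F F . . F F . F F . . F F → 12 faults.
A − B = 9 − 12 = -3.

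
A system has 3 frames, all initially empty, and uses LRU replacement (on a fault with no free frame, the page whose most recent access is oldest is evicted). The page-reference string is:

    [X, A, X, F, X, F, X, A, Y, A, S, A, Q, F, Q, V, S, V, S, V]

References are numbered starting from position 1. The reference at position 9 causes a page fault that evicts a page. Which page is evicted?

pos 1: X → fault, frames {X}
pos 2: A → fault, frames {X,A}
pos 3: X → hit
pos 4: F → fault, frames {A,X,F}
pos 5: X → hit
pos 6: F → hit
pos 7: X → hit
pos 8: A → hit
pos 9: Y → fault, evict F, frames {X,A,Y}
At position 9, page F is evicted.

F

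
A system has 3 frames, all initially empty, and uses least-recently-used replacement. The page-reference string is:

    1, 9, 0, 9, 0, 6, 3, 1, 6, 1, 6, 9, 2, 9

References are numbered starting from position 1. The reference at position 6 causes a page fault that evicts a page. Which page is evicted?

1

pos 1: 1: fault, frames [1]
pos 2: 9: fault, frames [1, 9]
pos 3: 0: fault, frames [1, 9, 0]
pos 4: 9: hit
pos 5: 0: hit
pos 6: 6: fault, evict 1, frames [9, 0, 6]
At position 6, page 1 is evicted.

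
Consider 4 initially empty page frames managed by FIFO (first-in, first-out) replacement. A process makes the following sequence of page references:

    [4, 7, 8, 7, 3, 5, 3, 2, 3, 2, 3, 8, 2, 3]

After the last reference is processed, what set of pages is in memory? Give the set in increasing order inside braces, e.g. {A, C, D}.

4 → miss, frames {4}
7 → miss, frames {4,7}
8 → miss, frames {4,7,8}
7 → hit
3 → miss, frames {4,7,8,3}
5 → miss, evict 4, frames {7,8,3,5}
3 → hit
2 → miss, evict 7, frames {8,3,5,2}
3 → hit
2 → hit
3 → hit
8 → hit
2 → hit
3 → hit

{2, 3, 5, 8}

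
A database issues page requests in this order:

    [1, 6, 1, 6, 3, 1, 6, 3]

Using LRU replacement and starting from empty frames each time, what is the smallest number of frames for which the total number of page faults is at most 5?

3

f=1: 8 faults
f=2: 6 faults
f=3: 3 faults
Smallest f with faults ≤ 5 is 3.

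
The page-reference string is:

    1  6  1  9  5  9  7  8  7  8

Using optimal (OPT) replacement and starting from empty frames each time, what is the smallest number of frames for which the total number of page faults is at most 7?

2

f=1: 10 faults
f=2: 6 faults
f=3: 6 faults
f=4: 6 faults
f=5: 6 faults
f=6: 6 faults
Smallest f with faults ≤ 7 is 2.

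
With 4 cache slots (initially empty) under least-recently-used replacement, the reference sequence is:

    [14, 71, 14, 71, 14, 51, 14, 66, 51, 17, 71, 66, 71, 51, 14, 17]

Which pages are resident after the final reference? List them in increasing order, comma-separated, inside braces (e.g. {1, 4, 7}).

{14, 17, 51, 71}

14 -> fault, frames (14)
71 -> fault, frames (14 71)
14 -> hit
71 -> hit
14 -> hit
51 -> fault, frames (71 14 51)
14 -> hit
66 -> fault, frames (71 51 14 66)
51 -> hit
17 -> fault, evict 71, frames (14 66 51 17)
71 -> fault, evict 14, frames (66 51 17 71)
66 -> hit
71 -> hit
51 -> hit
14 -> fault, evict 17, frames (66 71 51 14)
17 -> fault, evict 66, frames (71 51 14 17)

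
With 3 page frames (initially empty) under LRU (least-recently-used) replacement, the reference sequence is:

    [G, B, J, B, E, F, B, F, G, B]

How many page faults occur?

6

G: miss, frames {G}
B: miss, frames {G,B}
J: miss, frames {G,B,J}
B: hit
E: miss, evict G, frames {J,B,E}
F: miss, evict J, frames {B,E,F}
B: hit
F: hit
G: miss, evict E, frames {B,F,G}
B: hit
Page faults: 6.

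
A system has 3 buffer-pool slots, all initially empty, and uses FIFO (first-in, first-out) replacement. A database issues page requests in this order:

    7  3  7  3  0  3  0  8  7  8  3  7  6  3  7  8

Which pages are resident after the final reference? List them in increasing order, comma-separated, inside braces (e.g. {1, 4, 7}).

{3, 6, 8}

7: miss, frames {7}
3: miss, frames {7,3}
7: hit
3: hit
0: miss, frames {7,3,0}
3: hit
0: hit
8: miss, evict 7, frames {3,0,8}
7: miss, evict 3, frames {0,8,7}
8: hit
3: miss, evict 0, frames {8,7,3}
7: hit
6: miss, evict 8, frames {7,3,6}
3: hit
7: hit
8: miss, evict 7, frames {3,6,8}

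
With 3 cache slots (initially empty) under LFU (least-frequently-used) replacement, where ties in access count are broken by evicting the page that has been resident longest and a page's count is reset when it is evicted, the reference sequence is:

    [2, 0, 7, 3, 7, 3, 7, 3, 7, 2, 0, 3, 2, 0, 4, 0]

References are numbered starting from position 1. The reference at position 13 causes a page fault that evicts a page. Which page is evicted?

pos 1: 2: fault, frames {2}
pos 2: 0: fault, frames {2,0}
pos 3: 7: fault, frames {2,0,7}
pos 4: 3: fault, evict 2, frames {0,7,3}
pos 5: 7: hit
pos 6: 3: hit
pos 7: 7: hit
pos 8: 3: hit
pos 9: 7: hit
pos 10: 2: fault, evict 0, frames {7,3,2}
pos 11: 0: fault, evict 2, frames {7,3,0}
pos 12: 3: hit
pos 13: 2: fault, evict 0, frames {7,3,2}
At position 13, page 0 is evicted.

0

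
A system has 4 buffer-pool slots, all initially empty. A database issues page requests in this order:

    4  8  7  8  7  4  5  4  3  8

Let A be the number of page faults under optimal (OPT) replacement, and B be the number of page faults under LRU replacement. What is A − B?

Under OPT: F F F . . . F . F . → 5 faults.
Under LRU: F F F . . . F . F F → 6 faults.
A − B = 5 − 6 = -1.

-1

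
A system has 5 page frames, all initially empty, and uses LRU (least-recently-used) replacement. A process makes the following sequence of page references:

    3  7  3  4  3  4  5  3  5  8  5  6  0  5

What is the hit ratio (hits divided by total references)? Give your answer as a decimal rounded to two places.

0.50

3 -> miss, frames (3)
7 -> miss, frames (3 7)
3 -> hit
4 -> miss, frames (7 3 4)
3 -> hit
4 -> hit
5 -> miss, frames (7 3 4 5)
3 -> hit
5 -> hit
8 -> miss, frames (7 4 3 5 8)
5 -> hit
6 -> miss, evict 7, frames (4 3 8 5 6)
0 -> miss, evict 4, frames (3 8 5 6 0)
5 -> hit
Hits: 7 of 14 references → 7/14 = 0.5000.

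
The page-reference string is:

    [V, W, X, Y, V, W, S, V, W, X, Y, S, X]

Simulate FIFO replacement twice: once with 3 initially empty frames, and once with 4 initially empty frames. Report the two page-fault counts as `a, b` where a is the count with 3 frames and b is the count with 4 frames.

9, 10

3 frames: F F F F F F F . . F F . . → 9 faults.
4 frames: F F F F . . F F F F F F . → 10 faults.
10 > 9: adding a frame increased faults — Belady's anomaly.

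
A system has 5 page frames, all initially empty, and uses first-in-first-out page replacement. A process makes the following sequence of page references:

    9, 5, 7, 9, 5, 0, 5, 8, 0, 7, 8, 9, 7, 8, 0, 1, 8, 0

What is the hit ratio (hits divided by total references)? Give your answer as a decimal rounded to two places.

0.67

9 -> miss, frames (9)
5 -> miss, frames (9 5)
7 -> miss, frames (9 5 7)
9 -> hit
5 -> hit
0 -> miss, frames (9 5 7 0)
5 -> hit
8 -> miss, frames (9 5 7 0 8)
0 -> hit
7 -> hit
8 -> hit
9 -> hit
7 -> hit
8 -> hit
0 -> hit
1 -> miss, evict 9, frames (5 7 0 8 1)
8 -> hit
0 -> hit
Hits: 12 of 18 references → 12/18 = 0.6667.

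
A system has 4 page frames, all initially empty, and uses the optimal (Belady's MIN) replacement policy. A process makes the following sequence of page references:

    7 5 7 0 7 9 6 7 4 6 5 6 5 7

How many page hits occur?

8

7 -> miss, frames {7}
5 -> miss, frames {7,5}
7 -> hit
0 -> miss, frames {7,5,0}
7 -> hit
9 -> miss, frames {7,5,0,9}
6 -> miss, evict 9, frames {7,5,0,6}
7 -> hit
4 -> miss, evict 0, frames {7,5,6,4}
6 -> hit
5 -> hit
6 -> hit
5 -> hit
7 -> hit
Hits: 8.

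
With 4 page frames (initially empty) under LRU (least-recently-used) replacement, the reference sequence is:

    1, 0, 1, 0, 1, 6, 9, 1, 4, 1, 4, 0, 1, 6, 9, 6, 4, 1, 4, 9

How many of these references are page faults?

1 -> fault, frames {1}
0 -> fault, frames {1,0}
1 -> hit
0 -> hit
1 -> hit
6 -> fault, frames {0,1,6}
9 -> fault, frames {0,1,6,9}
1 -> hit
4 -> fault, evict 0, frames {6,9,1,4}
1 -> hit
4 -> hit
0 -> fault, evict 6, frames {9,1,4,0}
1 -> hit
6 -> fault, evict 9, frames {4,0,1,6}
9 -> fault, evict 4, frames {0,1,6,9}
6 -> hit
4 -> fault, evict 0, frames {1,9,6,4}
1 -> hit
4 -> hit
9 -> hit
Page faults: 9.

9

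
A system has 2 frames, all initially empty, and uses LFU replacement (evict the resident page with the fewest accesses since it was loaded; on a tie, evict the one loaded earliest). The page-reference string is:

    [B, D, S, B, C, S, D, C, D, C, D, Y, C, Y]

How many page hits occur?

3

B -> miss, frames {B}
D -> miss, frames {B,D}
S -> miss, evict B, frames {D,S}
B -> miss, evict D, frames {S,B}
C -> miss, evict S, frames {B,C}
S -> miss, evict B, frames {C,S}
D -> miss, evict C, frames {S,D}
C -> miss, evict S, frames {D,C}
D -> hit
C -> hit
D -> hit
Y -> miss, evict C, frames {D,Y}
C -> miss, evict Y, frames {D,C}
Y -> miss, evict C, frames {D,Y}
Hits: 3.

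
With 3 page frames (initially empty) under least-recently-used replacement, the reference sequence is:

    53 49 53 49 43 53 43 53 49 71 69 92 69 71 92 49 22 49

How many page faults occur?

8

53 → miss, frames (53)
49 → miss, frames (53 49)
53 → hit
49 → hit
43 → miss, frames (53 49 43)
53 → hit
43 → hit
53 → hit
49 → hit
71 → miss, evict 43, frames (53 49 71)
69 → miss, evict 53, frames (49 71 69)
92 → miss, evict 49, frames (71 69 92)
69 → hit
71 → hit
92 → hit
49 → miss, evict 69, frames (71 92 49)
22 → miss, evict 71, frames (92 49 22)
49 → hit
Page faults: 8.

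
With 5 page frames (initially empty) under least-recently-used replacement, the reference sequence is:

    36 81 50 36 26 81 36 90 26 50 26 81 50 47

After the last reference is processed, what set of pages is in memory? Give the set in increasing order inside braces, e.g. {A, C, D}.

36 → fault, frames {36}
81 → fault, frames {36,81}
50 → fault, frames {36,81,50}
36 → hit
26 → fault, frames {81,50,36,26}
81 → hit
36 → hit
90 → fault, frames {50,26,81,36,90}
26 → hit
50 → hit
26 → hit
81 → hit
50 → hit
47 → fault, evict 36, frames {90,26,81,50,47}

{26, 47, 50, 81, 90}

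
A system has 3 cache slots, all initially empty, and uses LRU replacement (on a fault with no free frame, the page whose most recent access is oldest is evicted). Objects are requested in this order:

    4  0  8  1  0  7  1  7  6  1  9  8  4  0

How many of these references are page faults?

10

4 -> miss, frames {4}
0 -> miss, frames {4,0}
8 -> miss, frames {4,0,8}
1 -> miss, evict 4, frames {0,8,1}
0 -> hit
7 -> miss, evict 8, frames {1,0,7}
1 -> hit
7 -> hit
6 -> miss, evict 0, frames {1,7,6}
1 -> hit
9 -> miss, evict 7, frames {6,1,9}
8 -> miss, evict 6, frames {1,9,8}
4 -> miss, evict 1, frames {9,8,4}
0 -> miss, evict 9, frames {8,4,0}
Page faults: 10.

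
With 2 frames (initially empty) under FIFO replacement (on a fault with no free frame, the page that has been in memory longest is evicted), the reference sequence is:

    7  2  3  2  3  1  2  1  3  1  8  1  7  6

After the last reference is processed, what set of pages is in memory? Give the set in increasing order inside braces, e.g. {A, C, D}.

{6, 7}

7 → fault, frames (7)
2 → fault, frames (7 2)
3 → fault, evict 7, frames (2 3)
2 → hit
3 → hit
1 → fault, evict 2, frames (3 1)
2 → fault, evict 3, frames (1 2)
1 → hit
3 → fault, evict 1, frames (2 3)
1 → fault, evict 2, frames (3 1)
8 → fault, evict 3, frames (1 8)
1 → hit
7 → fault, evict 1, frames (8 7)
6 → fault, evict 8, frames (7 6)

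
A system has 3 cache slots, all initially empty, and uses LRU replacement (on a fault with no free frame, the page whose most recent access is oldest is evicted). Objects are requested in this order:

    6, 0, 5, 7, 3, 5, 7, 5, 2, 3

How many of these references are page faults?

6 -> miss, frames (6)
0 -> miss, frames (6 0)
5 -> miss, frames (6 0 5)
7 -> miss, evict 6, frames (0 5 7)
3 -> miss, evict 0, frames (5 7 3)
5 -> hit
7 -> hit
5 -> hit
2 -> miss, evict 3, frames (7 5 2)
3 -> miss, evict 7, frames (5 2 3)
Page faults: 7.

7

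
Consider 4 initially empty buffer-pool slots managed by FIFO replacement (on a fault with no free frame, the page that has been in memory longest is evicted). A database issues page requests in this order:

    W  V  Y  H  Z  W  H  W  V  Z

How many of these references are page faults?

7

W → fault, frames (W)
V → fault, frames (W V)
Y → fault, frames (W V Y)
H → fault, frames (W V Y H)
Z → fault, evict W, frames (V Y H Z)
W → fault, evict V, frames (Y H Z W)
H → hit
W → hit
V → fault, evict Y, frames (H Z W V)
Z → hit
Page faults: 7.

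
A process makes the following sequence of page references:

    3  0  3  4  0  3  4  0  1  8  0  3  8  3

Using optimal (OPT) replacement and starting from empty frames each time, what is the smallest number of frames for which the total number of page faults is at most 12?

f=1: 14 faults
f=2: 8 faults
f=3: 5 faults
f=4: 5 faults
f=5: 5 faults
Smallest f with faults ≤ 12 is 2.

2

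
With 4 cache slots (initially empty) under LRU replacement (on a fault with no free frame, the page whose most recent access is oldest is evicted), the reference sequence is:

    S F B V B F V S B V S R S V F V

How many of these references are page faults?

S: fault, frames {S}
F: fault, frames {S,F}
B: fault, frames {S,F,B}
V: fault, frames {S,F,B,V}
B: hit
F: hit
V: hit
S: hit
B: hit
V: hit
S: hit
R: fault, evict F, frames {B,V,S,R}
S: hit
V: hit
F: fault, evict B, frames {R,S,V,F}
V: hit
Page faults: 6.

6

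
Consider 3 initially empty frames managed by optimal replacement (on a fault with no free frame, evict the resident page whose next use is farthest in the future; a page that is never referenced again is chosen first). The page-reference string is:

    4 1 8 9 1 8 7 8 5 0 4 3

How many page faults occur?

4: fault, frames (4)
1: fault, frames (4 1)
8: fault, frames (4 1 8)
9: fault, evict 4, frames (1 8 9)
1: hit
8: hit
7: fault, evict 9, frames (1 8 7)
8: hit
5: fault, evict 7, frames (1 8 5)
0: fault, evict 5, frames (1 8 0)
4: fault, evict 0, frames (1 8 4)
3: fault, evict 4, frames (1 8 3)
Page faults: 9.

9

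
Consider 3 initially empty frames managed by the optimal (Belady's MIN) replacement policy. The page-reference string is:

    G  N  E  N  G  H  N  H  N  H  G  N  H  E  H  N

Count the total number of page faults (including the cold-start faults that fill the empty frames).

5

G: miss, frames {G}
N: miss, frames {G,N}
E: miss, frames {G,N,E}
N: hit
G: hit
H: miss, evict E, frames {G,N,H}
N: hit
H: hit
N: hit
H: hit
G: hit
N: hit
H: hit
E: miss, evict G, frames {N,H,E}
H: hit
N: hit
Page faults: 5.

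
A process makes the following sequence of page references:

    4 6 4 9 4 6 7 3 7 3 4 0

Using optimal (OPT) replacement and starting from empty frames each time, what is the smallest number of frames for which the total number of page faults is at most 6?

3

f=1: 12 faults
f=2: 8 faults
f=3: 6 faults
f=4: 6 faults
f=5: 6 faults
f=6: 6 faults
Smallest f with faults ≤ 6 is 3.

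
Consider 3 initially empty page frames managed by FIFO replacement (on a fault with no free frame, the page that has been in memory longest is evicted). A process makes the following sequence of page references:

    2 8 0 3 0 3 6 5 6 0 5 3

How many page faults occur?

8

2 -> miss, frames (2)
8 -> miss, frames (2 8)
0 -> miss, frames (2 8 0)
3 -> miss, evict 2, frames (8 0 3)
0 -> hit
3 -> hit
6 -> miss, evict 8, frames (0 3 6)
5 -> miss, evict 0, frames (3 6 5)
6 -> hit
0 -> miss, evict 3, frames (6 5 0)
5 -> hit
3 -> miss, evict 6, frames (5 0 3)
Page faults: 8.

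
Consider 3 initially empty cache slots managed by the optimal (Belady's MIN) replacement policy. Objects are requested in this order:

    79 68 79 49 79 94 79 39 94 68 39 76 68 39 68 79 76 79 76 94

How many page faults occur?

8

79: fault, frames [79]
68: fault, frames [79, 68]
79: hit
49: fault, frames [79, 68, 49]
79: hit
94: fault, evict 49, frames [79, 68, 94]
79: hit
39: fault, evict 79, frames [68, 94, 39]
94: hit
68: hit
39: hit
76: fault, evict 94, frames [68, 39, 76]
68: hit
39: hit
68: hit
79: fault, evict 39, frames [68, 76, 79]
76: hit
79: hit
76: hit
94: fault, evict 79, frames [68, 76, 94]
Page faults: 8.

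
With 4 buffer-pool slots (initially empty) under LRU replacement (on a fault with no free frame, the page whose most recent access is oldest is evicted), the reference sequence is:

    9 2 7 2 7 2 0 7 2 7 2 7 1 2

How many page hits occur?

9 -> miss, frames {9}
2 -> miss, frames {9,2}
7 -> miss, frames {9,2,7}
2 -> hit
7 -> hit
2 -> hit
0 -> miss, frames {9,7,2,0}
7 -> hit
2 -> hit
7 -> hit
2 -> hit
7 -> hit
1 -> miss, evict 9, frames {0,2,7,1}
2 -> hit
Hits: 9.

9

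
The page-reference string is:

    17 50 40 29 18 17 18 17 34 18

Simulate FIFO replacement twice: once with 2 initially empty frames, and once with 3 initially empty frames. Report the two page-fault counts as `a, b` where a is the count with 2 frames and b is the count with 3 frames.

8, 7

2 frames: F F F F F F . . F F → 8 faults.
3 frames: F F F F F F . . F . → 7 faults.
7 < 8: adding a frame reduced faults, as is typical.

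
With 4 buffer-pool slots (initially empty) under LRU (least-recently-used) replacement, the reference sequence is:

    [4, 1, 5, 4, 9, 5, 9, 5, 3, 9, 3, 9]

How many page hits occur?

4 → fault, frames (4)
1 → fault, frames (4 1)
5 → fault, frames (4 1 5)
4 → hit
9 → fault, frames (1 5 4 9)
5 → hit
9 → hit
5 → hit
3 → fault, evict 1, frames (4 9 5 3)
9 → hit
3 → hit
9 → hit
Hits: 7.

7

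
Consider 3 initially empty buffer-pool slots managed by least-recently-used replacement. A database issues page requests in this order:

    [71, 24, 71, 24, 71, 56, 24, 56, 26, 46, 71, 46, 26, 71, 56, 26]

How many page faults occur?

71: fault, frames {71}
24: fault, frames {71,24}
71: hit
24: hit
71: hit
56: fault, frames {24,71,56}
24: hit
56: hit
26: fault, evict 71, frames {24,56,26}
46: fault, evict 24, frames {56,26,46}
71: fault, evict 56, frames {26,46,71}
46: hit
26: hit
71: hit
56: fault, evict 46, frames {26,71,56}
26: hit
Page faults: 7.

7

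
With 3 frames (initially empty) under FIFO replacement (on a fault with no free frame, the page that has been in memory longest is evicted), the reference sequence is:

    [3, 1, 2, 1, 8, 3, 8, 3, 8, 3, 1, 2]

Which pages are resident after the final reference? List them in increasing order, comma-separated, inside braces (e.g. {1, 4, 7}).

3: miss, frames {3}
1: miss, frames {3,1}
2: miss, frames {3,1,2}
1: hit
8: miss, evict 3, frames {1,2,8}
3: miss, evict 1, frames {2,8,3}
8: hit
3: hit
8: hit
3: hit
1: miss, evict 2, frames {8,3,1}
2: miss, evict 8, frames {3,1,2}

{1, 2, 3}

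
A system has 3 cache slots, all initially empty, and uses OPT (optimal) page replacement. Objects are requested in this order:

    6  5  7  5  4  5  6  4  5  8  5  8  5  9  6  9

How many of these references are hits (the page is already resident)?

6: fault, frames (6)
5: fault, frames (6 5)
7: fault, frames (6 5 7)
5: hit
4: fault, evict 7, frames (6 5 4)
5: hit
6: hit
4: hit
5: hit
8: fault, evict 4, frames (6 5 8)
5: hit
8: hit
5: hit
9: fault, evict 8, frames (6 5 9)
6: hit
9: hit
Hits: 10.

10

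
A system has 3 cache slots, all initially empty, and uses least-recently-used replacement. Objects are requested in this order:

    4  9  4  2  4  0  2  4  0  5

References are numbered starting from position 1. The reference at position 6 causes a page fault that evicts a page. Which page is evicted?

9

pos 1: 4 → fault, frames [4]
pos 2: 9 → fault, frames [4, 9]
pos 3: 4 → hit
pos 4: 2 → fault, frames [9, 4, 2]
pos 5: 4 → hit
pos 6: 0 → fault, evict 9, frames [2, 4, 0]
At position 6, page 9 is evicted.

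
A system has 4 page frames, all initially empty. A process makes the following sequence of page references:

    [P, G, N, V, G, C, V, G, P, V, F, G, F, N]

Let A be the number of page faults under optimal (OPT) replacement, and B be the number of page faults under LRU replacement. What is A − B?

-1

Under OPT: F F F F . F . . . . F . . F → 7 faults.
Under LRU: F F F F . F . . F . F . . F → 8 faults.
A − B = 7 − 8 = -1.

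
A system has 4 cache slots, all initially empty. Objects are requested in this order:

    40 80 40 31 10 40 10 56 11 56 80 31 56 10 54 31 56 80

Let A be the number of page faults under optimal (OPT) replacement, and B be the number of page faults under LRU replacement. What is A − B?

-3

Under OPT: F F . F F . . F F . . . . F F . . . → 8 faults.
Under LRU: F F . F F . . F F . F F . F F . . F → 11 faults.
A − B = 8 − 11 = -3.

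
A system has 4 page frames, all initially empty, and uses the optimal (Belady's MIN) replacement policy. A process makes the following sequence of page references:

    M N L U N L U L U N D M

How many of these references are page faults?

5

M: miss, frames {M}
N: miss, frames {M,N}
L: miss, frames {M,N,L}
U: miss, frames {M,N,L,U}
N: hit
L: hit
U: hit
L: hit
U: hit
N: hit
D: miss, evict U, frames {M,N,L,D}
M: hit
Page faults: 5.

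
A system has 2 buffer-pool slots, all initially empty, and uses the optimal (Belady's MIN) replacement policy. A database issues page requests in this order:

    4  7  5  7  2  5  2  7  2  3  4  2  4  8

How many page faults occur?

4 → miss, frames {4}
7 → miss, frames {4,7}
5 → miss, evict 4, frames {7,5}
7 → hit
2 → miss, evict 7, frames {5,2}
5 → hit
2 → hit
7 → miss, evict 5, frames {2,7}
2 → hit
3 → miss, evict 7, frames {2,3}
4 → miss, evict 3, frames {2,4}
2 → hit
4 → hit
8 → miss, evict 4, frames {2,8}
Page faults: 8.

8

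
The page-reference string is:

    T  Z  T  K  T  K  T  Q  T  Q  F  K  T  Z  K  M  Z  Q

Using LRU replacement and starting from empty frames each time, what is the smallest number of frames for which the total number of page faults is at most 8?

f=1: 18 faults
f=2: 12 faults
f=3: 10 faults
f=4: 8 faults
f=5: 7 faults
f=6: 6 faults
Smallest f with faults ≤ 8 is 4.

4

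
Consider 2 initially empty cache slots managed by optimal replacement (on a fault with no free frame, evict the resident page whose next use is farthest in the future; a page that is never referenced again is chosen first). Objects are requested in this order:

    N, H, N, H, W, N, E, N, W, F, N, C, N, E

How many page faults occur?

8

N -> miss, frames (N)
H -> miss, frames (N H)
N -> hit
H -> hit
W -> miss, evict H, frames (N W)
N -> hit
E -> miss, evict W, frames (N E)
N -> hit
W -> miss, evict E, frames (N W)
F -> miss, evict W, frames (N F)
N -> hit
C -> miss, evict F, frames (N C)
N -> hit
E -> miss, evict C, frames (N E)
Page faults: 8.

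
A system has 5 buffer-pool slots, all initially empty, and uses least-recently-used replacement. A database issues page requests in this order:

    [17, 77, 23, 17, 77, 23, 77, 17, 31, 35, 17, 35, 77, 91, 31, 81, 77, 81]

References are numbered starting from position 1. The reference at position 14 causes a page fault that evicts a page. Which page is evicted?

23

pos 1: 17 -> miss, frames [17]
pos 2: 77 -> miss, frames [17, 77]
pos 3: 23 -> miss, frames [17, 77, 23]
pos 4: 17 -> hit
pos 5: 77 -> hit
pos 6: 23 -> hit
pos 7: 77 -> hit
pos 8: 17 -> hit
pos 9: 31 -> miss, frames [23, 77, 17, 31]
pos 10: 35 -> miss, frames [23, 77, 17, 31, 35]
pos 11: 17 -> hit
pos 12: 35 -> hit
pos 13: 77 -> hit
pos 14: 91 -> miss, evict 23, frames [31, 17, 35, 77, 91]
At position 14, page 23 is evicted.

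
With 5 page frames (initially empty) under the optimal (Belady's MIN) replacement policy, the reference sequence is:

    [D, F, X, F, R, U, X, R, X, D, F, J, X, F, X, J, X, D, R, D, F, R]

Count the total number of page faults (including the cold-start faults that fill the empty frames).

D -> fault, frames (D)
F -> fault, frames (D F)
X -> fault, frames (D F X)
F -> hit
R -> fault, frames (D F X R)
U -> fault, frames (D F X R U)
X -> hit
R -> hit
X -> hit
D -> hit
F -> hit
J -> fault, evict U, frames (D F X R J)
X -> hit
F -> hit
X -> hit
J -> hit
X -> hit
D -> hit
R -> hit
D -> hit
F -> hit
R -> hit
Page faults: 6.

6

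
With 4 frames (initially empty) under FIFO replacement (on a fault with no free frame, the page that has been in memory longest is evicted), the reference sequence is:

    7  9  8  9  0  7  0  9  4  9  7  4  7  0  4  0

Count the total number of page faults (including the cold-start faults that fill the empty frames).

7: fault, frames {7}
9: fault, frames {7,9}
8: fault, frames {7,9,8}
9: hit
0: fault, frames {7,9,8,0}
7: hit
0: hit
9: hit
4: fault, evict 7, frames {9,8,0,4}
9: hit
7: fault, evict 9, frames {8,0,4,7}
4: hit
7: hit
0: hit
4: hit
0: hit
Page faults: 6.

6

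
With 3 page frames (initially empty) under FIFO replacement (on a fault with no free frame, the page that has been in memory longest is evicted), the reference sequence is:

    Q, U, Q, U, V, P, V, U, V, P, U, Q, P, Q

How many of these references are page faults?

Q → fault, frames {Q}
U → fault, frames {Q,U}
Q → hit
U → hit
V → fault, frames {Q,U,V}
P → fault, evict Q, frames {U,V,P}
V → hit
U → hit
V → hit
P → hit
U → hit
Q → fault, evict U, frames {V,P,Q}
P → hit
Q → hit
Page faults: 5.

5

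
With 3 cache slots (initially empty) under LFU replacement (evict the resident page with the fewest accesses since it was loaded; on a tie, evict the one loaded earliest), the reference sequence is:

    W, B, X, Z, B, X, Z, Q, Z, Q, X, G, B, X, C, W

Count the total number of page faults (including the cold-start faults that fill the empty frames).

W → fault, frames {W}
B → fault, frames {W,B}
X → fault, frames {W,B,X}
Z → fault, evict W, frames {B,X,Z}
B → hit
X → hit
Z → hit
Q → fault, evict B, frames {X,Z,Q}
Z → hit
Q → hit
X → hit
G → fault, evict Q, frames {X,Z,G}
B → fault, evict G, frames {X,Z,B}
X → hit
C → fault, evict B, frames {X,Z,C}
W → fault, evict C, frames {X,Z,W}
Page faults: 9.

9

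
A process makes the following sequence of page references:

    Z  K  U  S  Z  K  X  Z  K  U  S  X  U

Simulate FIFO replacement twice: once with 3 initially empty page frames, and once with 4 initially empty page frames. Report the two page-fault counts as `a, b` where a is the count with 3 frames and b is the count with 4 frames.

3 frames: F F F F F F F . . F F . . → 9 faults.
4 frames: F F F F . . F F F F F F . → 10 faults.
10 > 9: adding a frame increased faults — Belady's anomaly.

9, 10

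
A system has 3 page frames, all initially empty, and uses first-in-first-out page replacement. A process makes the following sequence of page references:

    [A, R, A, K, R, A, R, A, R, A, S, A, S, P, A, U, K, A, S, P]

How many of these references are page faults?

11

A -> fault, frames (A)
R -> fault, frames (A R)
A -> hit
K -> fault, frames (A R K)
R -> hit
A -> hit
R -> hit
A -> hit
R -> hit
A -> hit
S -> fault, evict A, frames (R K S)
A -> fault, evict R, frames (K S A)
S -> hit
P -> fault, evict K, frames (S A P)
A -> hit
U -> fault, evict S, frames (A P U)
K -> fault, evict A, frames (P U K)
A -> fault, evict P, frames (U K A)
S -> fault, evict U, frames (K A S)
P -> fault, evict K, frames (A S P)
Page faults: 11.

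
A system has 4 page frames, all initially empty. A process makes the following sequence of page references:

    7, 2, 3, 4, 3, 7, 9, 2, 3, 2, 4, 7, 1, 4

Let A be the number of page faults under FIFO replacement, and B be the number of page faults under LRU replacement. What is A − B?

Under FIFO: F F F F . . F . . . . F F . → 7 faults.
Under LRU: F F F F . . F F . . F F F . → 9 faults.
A − B = 7 − 9 = -2.

-2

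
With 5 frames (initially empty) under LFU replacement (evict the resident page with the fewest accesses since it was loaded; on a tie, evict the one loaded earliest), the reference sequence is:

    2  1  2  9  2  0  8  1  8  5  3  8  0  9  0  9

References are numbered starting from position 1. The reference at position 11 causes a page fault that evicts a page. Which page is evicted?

pos 1: 2: fault, frames [2]
pos 2: 1: fault, frames [2, 1]
pos 3: 2: hit
pos 4: 9: fault, frames [2, 1, 9]
pos 5: 2: hit
pos 6: 0: fault, frames [2, 1, 9, 0]
pos 7: 8: fault, frames [2, 1, 9, 0, 8]
pos 8: 1: hit
pos 9: 8: hit
pos 10: 5: fault, evict 9, frames [2, 1, 0, 8, 5]
pos 11: 3: fault, evict 0, frames [2, 1, 8, 5, 3]
At position 11, page 0 is evicted.

0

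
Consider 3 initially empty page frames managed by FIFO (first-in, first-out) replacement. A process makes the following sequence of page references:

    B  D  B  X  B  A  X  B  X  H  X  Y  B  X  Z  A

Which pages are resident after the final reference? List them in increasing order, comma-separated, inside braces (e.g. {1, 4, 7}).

B: fault, frames (B)
D: fault, frames (B D)
B: hit
X: fault, frames (B D X)
B: hit
A: fault, evict B, frames (D X A)
X: hit
B: fault, evict D, frames (X A B)
X: hit
H: fault, evict X, frames (A B H)
X: fault, evict A, frames (B H X)
Y: fault, evict B, frames (H X Y)
B: fault, evict H, frames (X Y B)
X: hit
Z: fault, evict X, frames (Y B Z)
A: fault, evict Y, frames (B Z A)

{A, B, Z}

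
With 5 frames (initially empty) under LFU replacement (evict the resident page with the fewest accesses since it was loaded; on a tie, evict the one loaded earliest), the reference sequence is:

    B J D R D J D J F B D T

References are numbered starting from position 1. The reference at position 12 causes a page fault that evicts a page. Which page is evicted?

pos 1: B: miss, frames (B)
pos 2: J: miss, frames (B J)
pos 3: D: miss, frames (B J D)
pos 4: R: miss, frames (B J D R)
pos 5: D: hit
pos 6: J: hit
pos 7: D: hit
pos 8: J: hit
pos 9: F: miss, frames (B J D R F)
pos 10: B: hit
pos 11: D: hit
pos 12: T: miss, evict R, frames (B J D F T)
At position 12, page R is evicted.

R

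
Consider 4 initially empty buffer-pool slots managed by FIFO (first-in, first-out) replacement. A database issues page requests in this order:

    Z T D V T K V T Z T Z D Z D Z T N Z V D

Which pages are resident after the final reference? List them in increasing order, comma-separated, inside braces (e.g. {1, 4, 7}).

Z → miss, frames [Z]
T → miss, frames [Z, T]
D → miss, frames [Z, T, D]
V → miss, frames [Z, T, D, V]
T → hit
K → miss, evict Z, frames [T, D, V, K]
V → hit
T → hit
Z → miss, evict T, frames [D, V, K, Z]
T → miss, evict D, frames [V, K, Z, T]
Z → hit
D → miss, evict V, frames [K, Z, T, D]
Z → hit
D → hit
Z → hit
T → hit
N → miss, evict K, frames [Z, T, D, N]
Z → hit
V → miss, evict Z, frames [T, D, N, V]
D → hit

{D, N, T, V}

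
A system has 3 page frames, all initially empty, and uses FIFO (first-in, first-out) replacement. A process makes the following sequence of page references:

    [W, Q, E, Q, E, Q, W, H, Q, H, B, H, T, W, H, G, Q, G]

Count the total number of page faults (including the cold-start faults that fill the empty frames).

W → fault, frames (W)
Q → fault, frames (W Q)
E → fault, frames (W Q E)
Q → hit
E → hit
Q → hit
W → hit
H → fault, evict W, frames (Q E H)
Q → hit
H → hit
B → fault, evict Q, frames (E H B)
H → hit
T → fault, evict E, frames (H B T)
W → fault, evict H, frames (B T W)
H → fault, evict B, frames (T W H)
G → fault, evict T, frames (W H G)
Q → fault, evict W, frames (H G Q)
G → hit
Page faults: 10.

10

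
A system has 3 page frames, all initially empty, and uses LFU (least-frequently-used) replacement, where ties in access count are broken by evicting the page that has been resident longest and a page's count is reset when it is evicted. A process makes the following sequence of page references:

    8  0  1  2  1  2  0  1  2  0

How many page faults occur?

8: fault, frames [8]
0: fault, frames [8, 0]
1: fault, frames [8, 0, 1]
2: fault, evict 8, frames [0, 1, 2]
1: hit
2: hit
0: hit
1: hit
2: hit
0: hit
Page faults: 4.

4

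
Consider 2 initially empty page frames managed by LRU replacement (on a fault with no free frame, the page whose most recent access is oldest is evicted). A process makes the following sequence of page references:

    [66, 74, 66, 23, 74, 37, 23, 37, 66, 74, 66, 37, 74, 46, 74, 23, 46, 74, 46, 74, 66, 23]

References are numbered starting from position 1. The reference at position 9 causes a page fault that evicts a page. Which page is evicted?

23

pos 1: 66 → fault, frames [66]
pos 2: 74 → fault, frames [66, 74]
pos 3: 66 → hit
pos 4: 23 → fault, evict 74, frames [66, 23]
pos 5: 74 → fault, evict 66, frames [23, 74]
pos 6: 37 → fault, evict 23, frames [74, 37]
pos 7: 23 → fault, evict 74, frames [37, 23]
pos 8: 37 → hit
pos 9: 66 → fault, evict 23, frames [37, 66]
At position 9, page 23 is evicted.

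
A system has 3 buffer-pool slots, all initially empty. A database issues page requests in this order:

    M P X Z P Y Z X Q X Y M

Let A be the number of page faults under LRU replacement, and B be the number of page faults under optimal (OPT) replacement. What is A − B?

Under LRU: F F F F . F . F F . F F → 9 faults.
Under OPT: F F F F . F . . F . . F → 7 faults.
A − B = 9 − 7 = 2.

2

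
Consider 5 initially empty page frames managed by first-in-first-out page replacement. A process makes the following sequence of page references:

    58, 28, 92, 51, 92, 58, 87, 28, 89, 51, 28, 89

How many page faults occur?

58: fault, frames (58)
28: fault, frames (58 28)
92: fault, frames (58 28 92)
51: fault, frames (58 28 92 51)
92: hit
58: hit
87: fault, frames (58 28 92 51 87)
28: hit
89: fault, evict 58, frames (28 92 51 87 89)
51: hit
28: hit
89: hit
Page faults: 6.

6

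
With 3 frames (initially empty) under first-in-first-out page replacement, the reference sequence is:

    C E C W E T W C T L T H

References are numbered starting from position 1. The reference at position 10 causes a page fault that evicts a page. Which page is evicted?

W

pos 1: C -> miss, frames [C]
pos 2: E -> miss, frames [C, E]
pos 3: C -> hit
pos 4: W -> miss, frames [C, E, W]
pos 5: E -> hit
pos 6: T -> miss, evict C, frames [E, W, T]
pos 7: W -> hit
pos 8: C -> miss, evict E, frames [W, T, C]
pos 9: T -> hit
pos 10: L -> miss, evict W, frames [T, C, L]
At position 10, page W is evicted.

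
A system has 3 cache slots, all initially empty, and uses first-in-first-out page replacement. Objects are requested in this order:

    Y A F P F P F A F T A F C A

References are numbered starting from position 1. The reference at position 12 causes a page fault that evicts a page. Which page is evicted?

P

pos 1: Y → fault, frames {Y}
pos 2: A → fault, frames {Y,A}
pos 3: F → fault, frames {Y,A,F}
pos 4: P → fault, evict Y, frames {A,F,P}
pos 5: F → hit
pos 6: P → hit
pos 7: F → hit
pos 8: A → hit
pos 9: F → hit
pos 10: T → fault, evict A, frames {F,P,T}
pos 11: A → fault, evict F, frames {P,T,A}
pos 12: F → fault, evict P, frames {T,A,F}
At position 12, page P is evicted.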